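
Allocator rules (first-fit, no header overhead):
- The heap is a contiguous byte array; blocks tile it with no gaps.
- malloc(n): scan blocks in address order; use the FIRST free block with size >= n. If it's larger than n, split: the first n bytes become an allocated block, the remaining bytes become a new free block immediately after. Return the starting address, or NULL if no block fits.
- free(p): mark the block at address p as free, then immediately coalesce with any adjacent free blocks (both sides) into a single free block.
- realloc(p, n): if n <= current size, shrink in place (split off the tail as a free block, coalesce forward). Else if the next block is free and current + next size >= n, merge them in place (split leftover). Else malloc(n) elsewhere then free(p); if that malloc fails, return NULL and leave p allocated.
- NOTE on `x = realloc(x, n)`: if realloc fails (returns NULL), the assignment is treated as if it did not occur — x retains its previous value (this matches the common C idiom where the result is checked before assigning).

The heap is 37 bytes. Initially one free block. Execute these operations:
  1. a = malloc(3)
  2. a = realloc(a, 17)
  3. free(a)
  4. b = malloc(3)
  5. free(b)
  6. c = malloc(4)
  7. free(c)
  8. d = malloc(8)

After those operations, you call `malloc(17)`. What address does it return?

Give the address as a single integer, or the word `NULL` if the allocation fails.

Op 1: a = malloc(3) -> a = 0; heap: [0-2 ALLOC][3-36 FREE]
Op 2: a = realloc(a, 17) -> a = 0; heap: [0-16 ALLOC][17-36 FREE]
Op 3: free(a) -> (freed a); heap: [0-36 FREE]
Op 4: b = malloc(3) -> b = 0; heap: [0-2 ALLOC][3-36 FREE]
Op 5: free(b) -> (freed b); heap: [0-36 FREE]
Op 6: c = malloc(4) -> c = 0; heap: [0-3 ALLOC][4-36 FREE]
Op 7: free(c) -> (freed c); heap: [0-36 FREE]
Op 8: d = malloc(8) -> d = 0; heap: [0-7 ALLOC][8-36 FREE]
malloc(17): first-fit scan over [0-7 ALLOC][8-36 FREE] -> 8

Answer: 8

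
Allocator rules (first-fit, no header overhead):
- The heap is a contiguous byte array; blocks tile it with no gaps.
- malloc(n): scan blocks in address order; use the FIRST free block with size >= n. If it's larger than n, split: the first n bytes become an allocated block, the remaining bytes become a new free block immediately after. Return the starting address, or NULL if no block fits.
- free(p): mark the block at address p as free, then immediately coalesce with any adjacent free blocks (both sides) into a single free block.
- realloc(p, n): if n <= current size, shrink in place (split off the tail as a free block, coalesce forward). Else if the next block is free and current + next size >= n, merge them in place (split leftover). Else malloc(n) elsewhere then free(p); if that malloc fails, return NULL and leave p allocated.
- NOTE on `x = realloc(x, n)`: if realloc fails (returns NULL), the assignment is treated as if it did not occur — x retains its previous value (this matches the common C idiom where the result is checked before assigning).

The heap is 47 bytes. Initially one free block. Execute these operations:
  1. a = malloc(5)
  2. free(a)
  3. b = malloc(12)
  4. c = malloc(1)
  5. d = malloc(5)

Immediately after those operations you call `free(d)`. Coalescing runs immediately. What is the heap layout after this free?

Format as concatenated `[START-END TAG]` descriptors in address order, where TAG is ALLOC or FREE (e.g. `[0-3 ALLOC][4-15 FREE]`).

Answer: [0-11 ALLOC][12-12 ALLOC][13-46 FREE]

Derivation:
Op 1: a = malloc(5) -> a = 0; heap: [0-4 ALLOC][5-46 FREE]
Op 2: free(a) -> (freed a); heap: [0-46 FREE]
Op 3: b = malloc(12) -> b = 0; heap: [0-11 ALLOC][12-46 FREE]
Op 4: c = malloc(1) -> c = 12; heap: [0-11 ALLOC][12-12 ALLOC][13-46 FREE]
Op 5: d = malloc(5) -> d = 13; heap: [0-11 ALLOC][12-12 ALLOC][13-17 ALLOC][18-46 FREE]
free(d): d = 13 -> block [13-17 ALLOC]; mark free, coalesce with adjacent free neighbors -> [0-11 ALLOC][12-12 ALLOC][13-46 FREE]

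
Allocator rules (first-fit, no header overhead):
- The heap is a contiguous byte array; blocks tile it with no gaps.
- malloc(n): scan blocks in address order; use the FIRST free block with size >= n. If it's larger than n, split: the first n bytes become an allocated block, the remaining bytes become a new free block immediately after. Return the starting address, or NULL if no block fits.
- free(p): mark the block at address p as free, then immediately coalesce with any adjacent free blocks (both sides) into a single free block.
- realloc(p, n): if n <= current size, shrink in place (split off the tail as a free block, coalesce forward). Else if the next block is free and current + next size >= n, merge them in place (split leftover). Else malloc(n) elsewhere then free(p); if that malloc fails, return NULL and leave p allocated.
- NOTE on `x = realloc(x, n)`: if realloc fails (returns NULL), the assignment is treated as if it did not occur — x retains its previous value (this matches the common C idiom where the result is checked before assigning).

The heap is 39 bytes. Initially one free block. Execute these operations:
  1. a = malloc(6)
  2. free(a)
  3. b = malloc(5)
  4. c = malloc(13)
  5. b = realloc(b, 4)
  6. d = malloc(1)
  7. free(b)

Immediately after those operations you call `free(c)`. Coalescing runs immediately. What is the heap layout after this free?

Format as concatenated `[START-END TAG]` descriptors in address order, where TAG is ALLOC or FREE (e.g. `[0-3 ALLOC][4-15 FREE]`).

Answer: [0-3 FREE][4-4 ALLOC][5-38 FREE]

Derivation:
Op 1: a = malloc(6) -> a = 0; heap: [0-5 ALLOC][6-38 FREE]
Op 2: free(a) -> (freed a); heap: [0-38 FREE]
Op 3: b = malloc(5) -> b = 0; heap: [0-4 ALLOC][5-38 FREE]
Op 4: c = malloc(13) -> c = 5; heap: [0-4 ALLOC][5-17 ALLOC][18-38 FREE]
Op 5: b = realloc(b, 4) -> b = 0; heap: [0-3 ALLOC][4-4 FREE][5-17 ALLOC][18-38 FREE]
Op 6: d = malloc(1) -> d = 4; heap: [0-3 ALLOC][4-4 ALLOC][5-17 ALLOC][18-38 FREE]
Op 7: free(b) -> (freed b); heap: [0-3 FREE][4-4 ALLOC][5-17 ALLOC][18-38 FREE]
free(c): c = 5 -> block [5-17 ALLOC]; mark free, coalesce with adjacent free neighbors -> [0-3 FREE][4-4 ALLOC][5-38 FREE]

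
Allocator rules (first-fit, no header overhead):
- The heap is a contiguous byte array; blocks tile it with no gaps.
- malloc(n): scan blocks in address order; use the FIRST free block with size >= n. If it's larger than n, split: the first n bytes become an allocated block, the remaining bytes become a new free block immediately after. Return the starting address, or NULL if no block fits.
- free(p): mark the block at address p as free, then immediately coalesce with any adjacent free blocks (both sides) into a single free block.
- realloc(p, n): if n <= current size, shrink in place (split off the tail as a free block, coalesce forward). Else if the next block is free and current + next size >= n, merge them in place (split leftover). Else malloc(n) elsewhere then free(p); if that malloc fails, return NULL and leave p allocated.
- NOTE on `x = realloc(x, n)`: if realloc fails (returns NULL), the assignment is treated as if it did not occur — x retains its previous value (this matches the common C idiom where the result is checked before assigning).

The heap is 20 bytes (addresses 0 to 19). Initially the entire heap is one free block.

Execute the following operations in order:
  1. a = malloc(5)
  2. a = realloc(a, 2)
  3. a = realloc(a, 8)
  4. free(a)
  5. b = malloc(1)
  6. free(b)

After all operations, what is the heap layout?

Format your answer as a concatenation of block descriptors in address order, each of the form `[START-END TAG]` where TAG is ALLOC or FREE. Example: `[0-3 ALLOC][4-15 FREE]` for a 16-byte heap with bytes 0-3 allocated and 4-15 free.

Op 1: a = malloc(5) -> a = 0; heap: [0-4 ALLOC][5-19 FREE]
Op 2: a = realloc(a, 2) -> a = 0; heap: [0-1 ALLOC][2-19 FREE]
Op 3: a = realloc(a, 8) -> a = 0; heap: [0-7 ALLOC][8-19 FREE]
Op 4: free(a) -> (freed a); heap: [0-19 FREE]
Op 5: b = malloc(1) -> b = 0; heap: [0-0 ALLOC][1-19 FREE]
Op 6: free(b) -> (freed b); heap: [0-19 FREE]

Answer: [0-19 FREE]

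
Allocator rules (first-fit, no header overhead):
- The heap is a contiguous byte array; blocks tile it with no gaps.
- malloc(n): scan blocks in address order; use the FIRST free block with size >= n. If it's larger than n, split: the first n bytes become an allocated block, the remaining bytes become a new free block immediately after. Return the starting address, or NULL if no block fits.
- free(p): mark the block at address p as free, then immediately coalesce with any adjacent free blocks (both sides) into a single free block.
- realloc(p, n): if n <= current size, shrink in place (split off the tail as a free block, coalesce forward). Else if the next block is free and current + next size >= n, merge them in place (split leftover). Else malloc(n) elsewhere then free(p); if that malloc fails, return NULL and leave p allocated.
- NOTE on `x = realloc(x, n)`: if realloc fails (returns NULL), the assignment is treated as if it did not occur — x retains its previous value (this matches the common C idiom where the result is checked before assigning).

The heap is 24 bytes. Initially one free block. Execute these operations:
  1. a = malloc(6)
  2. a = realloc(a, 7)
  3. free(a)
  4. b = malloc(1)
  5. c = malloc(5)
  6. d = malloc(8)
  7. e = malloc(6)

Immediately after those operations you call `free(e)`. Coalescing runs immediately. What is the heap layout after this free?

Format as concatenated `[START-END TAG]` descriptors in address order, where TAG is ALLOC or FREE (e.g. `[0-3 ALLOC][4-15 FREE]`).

Op 1: a = malloc(6) -> a = 0; heap: [0-5 ALLOC][6-23 FREE]
Op 2: a = realloc(a, 7) -> a = 0; heap: [0-6 ALLOC][7-23 FREE]
Op 3: free(a) -> (freed a); heap: [0-23 FREE]
Op 4: b = malloc(1) -> b = 0; heap: [0-0 ALLOC][1-23 FREE]
Op 5: c = malloc(5) -> c = 1; heap: [0-0 ALLOC][1-5 ALLOC][6-23 FREE]
Op 6: d = malloc(8) -> d = 6; heap: [0-0 ALLOC][1-5 ALLOC][6-13 ALLOC][14-23 FREE]
Op 7: e = malloc(6) -> e = 14; heap: [0-0 ALLOC][1-5 ALLOC][6-13 ALLOC][14-19 ALLOC][20-23 FREE]
free(e): e = 14 -> block [14-19 ALLOC]; mark free, coalesce with adjacent free neighbors -> [0-0 ALLOC][1-5 ALLOC][6-13 ALLOC][14-23 FREE]

Answer: [0-0 ALLOC][1-5 ALLOC][6-13 ALLOC][14-23 FREE]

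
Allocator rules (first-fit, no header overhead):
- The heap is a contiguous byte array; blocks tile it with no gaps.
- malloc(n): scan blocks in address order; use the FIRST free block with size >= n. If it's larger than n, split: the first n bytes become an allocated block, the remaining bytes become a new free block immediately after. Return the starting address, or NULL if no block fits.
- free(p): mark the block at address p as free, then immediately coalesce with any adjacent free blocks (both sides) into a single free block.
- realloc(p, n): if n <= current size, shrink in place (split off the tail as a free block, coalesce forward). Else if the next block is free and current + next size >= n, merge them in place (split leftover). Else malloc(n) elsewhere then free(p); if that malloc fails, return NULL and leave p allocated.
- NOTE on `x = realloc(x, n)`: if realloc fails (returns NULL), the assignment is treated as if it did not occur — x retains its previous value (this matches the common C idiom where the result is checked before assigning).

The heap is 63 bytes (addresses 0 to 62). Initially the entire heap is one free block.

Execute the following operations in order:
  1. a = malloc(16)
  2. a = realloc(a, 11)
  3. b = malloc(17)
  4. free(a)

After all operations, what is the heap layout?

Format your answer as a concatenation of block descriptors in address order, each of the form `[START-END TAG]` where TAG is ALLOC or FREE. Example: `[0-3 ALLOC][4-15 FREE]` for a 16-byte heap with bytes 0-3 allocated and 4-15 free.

Op 1: a = malloc(16) -> a = 0; heap: [0-15 ALLOC][16-62 FREE]
Op 2: a = realloc(a, 11) -> a = 0; heap: [0-10 ALLOC][11-62 FREE]
Op 3: b = malloc(17) -> b = 11; heap: [0-10 ALLOC][11-27 ALLOC][28-62 FREE]
Op 4: free(a) -> (freed a); heap: [0-10 FREE][11-27 ALLOC][28-62 FREE]

Answer: [0-10 FREE][11-27 ALLOC][28-62 FREE]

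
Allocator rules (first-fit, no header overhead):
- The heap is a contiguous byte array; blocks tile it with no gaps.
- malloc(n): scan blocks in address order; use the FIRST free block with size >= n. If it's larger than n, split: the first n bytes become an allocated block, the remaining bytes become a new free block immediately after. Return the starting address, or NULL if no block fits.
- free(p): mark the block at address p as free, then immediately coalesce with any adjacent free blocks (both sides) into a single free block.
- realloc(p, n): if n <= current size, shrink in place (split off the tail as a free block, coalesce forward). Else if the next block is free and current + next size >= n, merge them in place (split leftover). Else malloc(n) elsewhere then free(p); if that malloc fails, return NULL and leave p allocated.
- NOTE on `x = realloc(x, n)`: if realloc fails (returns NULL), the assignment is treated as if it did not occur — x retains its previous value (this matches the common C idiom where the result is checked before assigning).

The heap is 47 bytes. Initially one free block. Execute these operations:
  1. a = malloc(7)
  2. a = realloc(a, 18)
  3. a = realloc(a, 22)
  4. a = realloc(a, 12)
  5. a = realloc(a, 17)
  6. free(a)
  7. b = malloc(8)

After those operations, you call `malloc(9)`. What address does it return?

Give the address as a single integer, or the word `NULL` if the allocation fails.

Op 1: a = malloc(7) -> a = 0; heap: [0-6 ALLOC][7-46 FREE]
Op 2: a = realloc(a, 18) -> a = 0; heap: [0-17 ALLOC][18-46 FREE]
Op 3: a = realloc(a, 22) -> a = 0; heap: [0-21 ALLOC][22-46 FREE]
Op 4: a = realloc(a, 12) -> a = 0; heap: [0-11 ALLOC][12-46 FREE]
Op 5: a = realloc(a, 17) -> a = 0; heap: [0-16 ALLOC][17-46 FREE]
Op 6: free(a) -> (freed a); heap: [0-46 FREE]
Op 7: b = malloc(8) -> b = 0; heap: [0-7 ALLOC][8-46 FREE]
malloc(9): first-fit scan over [0-7 ALLOC][8-46 FREE] -> 8

Answer: 8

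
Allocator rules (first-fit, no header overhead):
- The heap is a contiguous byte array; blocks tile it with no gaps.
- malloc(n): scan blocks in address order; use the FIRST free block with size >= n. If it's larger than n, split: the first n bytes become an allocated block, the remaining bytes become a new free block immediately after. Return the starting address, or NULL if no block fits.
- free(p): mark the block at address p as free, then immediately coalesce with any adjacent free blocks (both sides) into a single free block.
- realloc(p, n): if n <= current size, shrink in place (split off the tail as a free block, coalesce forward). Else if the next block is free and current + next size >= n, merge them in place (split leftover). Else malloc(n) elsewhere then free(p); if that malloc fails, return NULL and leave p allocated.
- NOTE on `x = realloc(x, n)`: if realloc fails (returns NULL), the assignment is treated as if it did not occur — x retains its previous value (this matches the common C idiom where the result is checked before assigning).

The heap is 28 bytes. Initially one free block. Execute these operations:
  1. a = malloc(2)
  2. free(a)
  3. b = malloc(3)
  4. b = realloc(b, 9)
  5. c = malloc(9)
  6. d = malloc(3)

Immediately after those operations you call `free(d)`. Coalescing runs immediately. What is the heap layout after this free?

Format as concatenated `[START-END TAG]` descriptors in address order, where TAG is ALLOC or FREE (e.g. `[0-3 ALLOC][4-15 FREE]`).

Op 1: a = malloc(2) -> a = 0; heap: [0-1 ALLOC][2-27 FREE]
Op 2: free(a) -> (freed a); heap: [0-27 FREE]
Op 3: b = malloc(3) -> b = 0; heap: [0-2 ALLOC][3-27 FREE]
Op 4: b = realloc(b, 9) -> b = 0; heap: [0-8 ALLOC][9-27 FREE]
Op 5: c = malloc(9) -> c = 9; heap: [0-8 ALLOC][9-17 ALLOC][18-27 FREE]
Op 6: d = malloc(3) -> d = 18; heap: [0-8 ALLOC][9-17 ALLOC][18-20 ALLOC][21-27 FREE]
free(d): d = 18 -> block [18-20 ALLOC]; mark free, coalesce with adjacent free neighbors -> [0-8 ALLOC][9-17 ALLOC][18-27 FREE]

Answer: [0-8 ALLOC][9-17 ALLOC][18-27 FREE]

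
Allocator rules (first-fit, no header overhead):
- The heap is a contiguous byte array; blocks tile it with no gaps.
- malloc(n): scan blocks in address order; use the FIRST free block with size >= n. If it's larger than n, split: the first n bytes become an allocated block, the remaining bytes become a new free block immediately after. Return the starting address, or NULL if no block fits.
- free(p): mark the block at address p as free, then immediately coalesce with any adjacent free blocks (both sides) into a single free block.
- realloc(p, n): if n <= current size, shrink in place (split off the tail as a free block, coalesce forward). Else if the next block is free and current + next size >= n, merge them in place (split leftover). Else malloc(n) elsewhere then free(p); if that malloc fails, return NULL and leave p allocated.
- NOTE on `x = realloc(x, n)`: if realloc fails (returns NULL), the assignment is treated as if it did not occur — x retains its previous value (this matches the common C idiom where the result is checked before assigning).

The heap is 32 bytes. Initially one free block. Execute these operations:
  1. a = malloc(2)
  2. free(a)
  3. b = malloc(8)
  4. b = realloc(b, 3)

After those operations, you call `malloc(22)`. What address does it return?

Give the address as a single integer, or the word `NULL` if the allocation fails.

Op 1: a = malloc(2) -> a = 0; heap: [0-1 ALLOC][2-31 FREE]
Op 2: free(a) -> (freed a); heap: [0-31 FREE]
Op 3: b = malloc(8) -> b = 0; heap: [0-7 ALLOC][8-31 FREE]
Op 4: b = realloc(b, 3) -> b = 0; heap: [0-2 ALLOC][3-31 FREE]
malloc(22): first-fit scan over [0-2 ALLOC][3-31 FREE] -> 3

Answer: 3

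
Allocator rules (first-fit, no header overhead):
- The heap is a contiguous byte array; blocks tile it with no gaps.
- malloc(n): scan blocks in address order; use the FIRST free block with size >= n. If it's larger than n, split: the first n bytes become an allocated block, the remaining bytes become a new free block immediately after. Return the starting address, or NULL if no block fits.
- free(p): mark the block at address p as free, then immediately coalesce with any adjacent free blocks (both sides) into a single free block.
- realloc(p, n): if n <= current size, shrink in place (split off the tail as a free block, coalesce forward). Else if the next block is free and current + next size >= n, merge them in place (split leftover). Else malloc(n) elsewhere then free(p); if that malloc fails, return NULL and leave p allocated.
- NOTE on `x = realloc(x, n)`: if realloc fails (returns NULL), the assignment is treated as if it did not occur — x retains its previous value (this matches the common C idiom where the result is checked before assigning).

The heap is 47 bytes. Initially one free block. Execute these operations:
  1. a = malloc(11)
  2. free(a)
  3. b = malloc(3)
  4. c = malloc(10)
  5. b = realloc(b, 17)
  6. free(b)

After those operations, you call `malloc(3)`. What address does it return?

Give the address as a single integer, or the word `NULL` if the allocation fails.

Answer: 0

Derivation:
Op 1: a = malloc(11) -> a = 0; heap: [0-10 ALLOC][11-46 FREE]
Op 2: free(a) -> (freed a); heap: [0-46 FREE]
Op 3: b = malloc(3) -> b = 0; heap: [0-2 ALLOC][3-46 FREE]
Op 4: c = malloc(10) -> c = 3; heap: [0-2 ALLOC][3-12 ALLOC][13-46 FREE]
Op 5: b = realloc(b, 17) -> b = 13; heap: [0-2 FREE][3-12 ALLOC][13-29 ALLOC][30-46 FREE]
Op 6: free(b) -> (freed b); heap: [0-2 FREE][3-12 ALLOC][13-46 FREE]
malloc(3): first-fit scan over [0-2 FREE][3-12 ALLOC][13-46 FREE] -> 0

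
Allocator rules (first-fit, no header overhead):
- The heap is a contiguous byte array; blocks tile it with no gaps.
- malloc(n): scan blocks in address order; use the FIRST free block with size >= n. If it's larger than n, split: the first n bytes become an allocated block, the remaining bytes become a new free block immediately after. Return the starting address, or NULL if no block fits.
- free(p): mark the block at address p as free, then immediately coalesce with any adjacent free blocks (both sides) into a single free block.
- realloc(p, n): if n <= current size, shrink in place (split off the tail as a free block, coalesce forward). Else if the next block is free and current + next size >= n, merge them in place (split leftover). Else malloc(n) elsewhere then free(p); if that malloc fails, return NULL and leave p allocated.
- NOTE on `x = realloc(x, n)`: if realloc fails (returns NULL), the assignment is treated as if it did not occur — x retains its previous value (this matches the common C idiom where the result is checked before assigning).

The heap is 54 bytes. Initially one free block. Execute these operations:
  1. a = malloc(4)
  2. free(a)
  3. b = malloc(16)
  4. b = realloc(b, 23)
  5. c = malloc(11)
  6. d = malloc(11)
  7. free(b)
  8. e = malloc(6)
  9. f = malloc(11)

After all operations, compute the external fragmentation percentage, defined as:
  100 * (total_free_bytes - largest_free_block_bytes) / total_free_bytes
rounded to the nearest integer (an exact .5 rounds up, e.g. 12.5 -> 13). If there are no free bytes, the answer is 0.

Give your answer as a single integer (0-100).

Answer: 40

Derivation:
Op 1: a = malloc(4) -> a = 0; heap: [0-3 ALLOC][4-53 FREE]
Op 2: free(a) -> (freed a); heap: [0-53 FREE]
Op 3: b = malloc(16) -> b = 0; heap: [0-15 ALLOC][16-53 FREE]
Op 4: b = realloc(b, 23) -> b = 0; heap: [0-22 ALLOC][23-53 FREE]
Op 5: c = malloc(11) -> c = 23; heap: [0-22 ALLOC][23-33 ALLOC][34-53 FREE]
Op 6: d = malloc(11) -> d = 34; heap: [0-22 ALLOC][23-33 ALLOC][34-44 ALLOC][45-53 FREE]
Op 7: free(b) -> (freed b); heap: [0-22 FREE][23-33 ALLOC][34-44 ALLOC][45-53 FREE]
Op 8: e = malloc(6) -> e = 0; heap: [0-5 ALLOC][6-22 FREE][23-33 ALLOC][34-44 ALLOC][45-53 FREE]
Op 9: f = malloc(11) -> f = 6; heap: [0-5 ALLOC][6-16 ALLOC][17-22 FREE][23-33 ALLOC][34-44 ALLOC][45-53 FREE]
Free blocks: [6 9] total_free=15 largest=9 -> 100*(15-9)/15 = 600/15 = 40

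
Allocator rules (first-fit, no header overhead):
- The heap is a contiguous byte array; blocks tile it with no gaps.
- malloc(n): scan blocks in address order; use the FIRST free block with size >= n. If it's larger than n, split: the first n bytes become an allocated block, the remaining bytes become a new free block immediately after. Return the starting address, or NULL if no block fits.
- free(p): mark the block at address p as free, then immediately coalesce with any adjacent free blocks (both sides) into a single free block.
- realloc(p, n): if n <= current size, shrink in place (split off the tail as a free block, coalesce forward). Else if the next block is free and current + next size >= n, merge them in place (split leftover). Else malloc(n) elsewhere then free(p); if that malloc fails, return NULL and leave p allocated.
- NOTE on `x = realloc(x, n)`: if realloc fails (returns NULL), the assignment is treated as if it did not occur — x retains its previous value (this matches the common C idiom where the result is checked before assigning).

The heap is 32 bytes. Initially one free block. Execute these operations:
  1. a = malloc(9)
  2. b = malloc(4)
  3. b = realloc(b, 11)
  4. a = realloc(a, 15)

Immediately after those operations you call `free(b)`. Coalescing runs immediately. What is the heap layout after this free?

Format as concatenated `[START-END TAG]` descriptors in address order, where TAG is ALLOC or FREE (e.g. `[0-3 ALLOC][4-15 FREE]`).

Op 1: a = malloc(9) -> a = 0; heap: [0-8 ALLOC][9-31 FREE]
Op 2: b = malloc(4) -> b = 9; heap: [0-8 ALLOC][9-12 ALLOC][13-31 FREE]
Op 3: b = realloc(b, 11) -> b = 9; heap: [0-8 ALLOC][9-19 ALLOC][20-31 FREE]
Op 4: a = realloc(a, 15) -> NULL (a unchanged); heap: [0-8 ALLOC][9-19 ALLOC][20-31 FREE]
free(b): b = 9 -> block [9-19 ALLOC]; mark free, coalesce with adjacent free neighbors -> [0-8 ALLOC][9-31 FREE]

Answer: [0-8 ALLOC][9-31 FREE]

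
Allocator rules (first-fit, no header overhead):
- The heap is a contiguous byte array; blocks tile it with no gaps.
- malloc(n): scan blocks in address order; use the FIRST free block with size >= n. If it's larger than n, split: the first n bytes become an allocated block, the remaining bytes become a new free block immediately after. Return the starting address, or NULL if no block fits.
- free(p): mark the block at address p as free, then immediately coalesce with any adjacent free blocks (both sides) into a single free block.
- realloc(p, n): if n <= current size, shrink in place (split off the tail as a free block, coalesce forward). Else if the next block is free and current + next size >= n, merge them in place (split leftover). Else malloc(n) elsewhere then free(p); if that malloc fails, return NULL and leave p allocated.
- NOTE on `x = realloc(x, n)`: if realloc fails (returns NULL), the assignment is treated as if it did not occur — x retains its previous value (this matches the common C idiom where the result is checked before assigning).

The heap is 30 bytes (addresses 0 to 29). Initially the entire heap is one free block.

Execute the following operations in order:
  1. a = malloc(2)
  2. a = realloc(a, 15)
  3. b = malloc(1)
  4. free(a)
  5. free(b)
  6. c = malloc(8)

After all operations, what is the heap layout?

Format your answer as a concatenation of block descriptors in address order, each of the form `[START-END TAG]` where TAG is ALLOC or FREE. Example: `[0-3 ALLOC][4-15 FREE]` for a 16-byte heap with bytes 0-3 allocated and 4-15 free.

Op 1: a = malloc(2) -> a = 0; heap: [0-1 ALLOC][2-29 FREE]
Op 2: a = realloc(a, 15) -> a = 0; heap: [0-14 ALLOC][15-29 FREE]
Op 3: b = malloc(1) -> b = 15; heap: [0-14 ALLOC][15-15 ALLOC][16-29 FREE]
Op 4: free(a) -> (freed a); heap: [0-14 FREE][15-15 ALLOC][16-29 FREE]
Op 5: free(b) -> (freed b); heap: [0-29 FREE]
Op 6: c = malloc(8) -> c = 0; heap: [0-7 ALLOC][8-29 FREE]

Answer: [0-7 ALLOC][8-29 FREE]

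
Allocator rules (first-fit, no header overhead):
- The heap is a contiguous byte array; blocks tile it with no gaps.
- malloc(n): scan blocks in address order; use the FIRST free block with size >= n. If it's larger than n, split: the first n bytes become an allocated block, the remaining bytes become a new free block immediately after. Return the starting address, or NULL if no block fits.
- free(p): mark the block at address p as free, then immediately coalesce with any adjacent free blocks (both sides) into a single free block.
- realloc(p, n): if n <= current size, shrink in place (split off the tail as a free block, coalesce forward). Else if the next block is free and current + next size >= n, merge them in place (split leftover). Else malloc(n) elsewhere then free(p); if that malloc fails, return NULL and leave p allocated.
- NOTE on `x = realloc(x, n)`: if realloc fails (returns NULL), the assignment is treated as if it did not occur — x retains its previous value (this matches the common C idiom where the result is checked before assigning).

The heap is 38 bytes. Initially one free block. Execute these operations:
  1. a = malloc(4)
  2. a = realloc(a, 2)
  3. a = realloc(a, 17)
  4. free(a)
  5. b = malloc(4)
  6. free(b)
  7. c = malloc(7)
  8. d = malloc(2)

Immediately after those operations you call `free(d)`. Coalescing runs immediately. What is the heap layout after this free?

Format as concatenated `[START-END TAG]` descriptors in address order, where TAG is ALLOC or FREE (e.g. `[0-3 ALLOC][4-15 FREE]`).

Op 1: a = malloc(4) -> a = 0; heap: [0-3 ALLOC][4-37 FREE]
Op 2: a = realloc(a, 2) -> a = 0; heap: [0-1 ALLOC][2-37 FREE]
Op 3: a = realloc(a, 17) -> a = 0; heap: [0-16 ALLOC][17-37 FREE]
Op 4: free(a) -> (freed a); heap: [0-37 FREE]
Op 5: b = malloc(4) -> b = 0; heap: [0-3 ALLOC][4-37 FREE]
Op 6: free(b) -> (freed b); heap: [0-37 FREE]
Op 7: c = malloc(7) -> c = 0; heap: [0-6 ALLOC][7-37 FREE]
Op 8: d = malloc(2) -> d = 7; heap: [0-6 ALLOC][7-8 ALLOC][9-37 FREE]
free(d): d = 7 -> block [7-8 ALLOC]; mark free, coalesce with adjacent free neighbors -> [0-6 ALLOC][7-37 FREE]

Answer: [0-6 ALLOC][7-37 FREE]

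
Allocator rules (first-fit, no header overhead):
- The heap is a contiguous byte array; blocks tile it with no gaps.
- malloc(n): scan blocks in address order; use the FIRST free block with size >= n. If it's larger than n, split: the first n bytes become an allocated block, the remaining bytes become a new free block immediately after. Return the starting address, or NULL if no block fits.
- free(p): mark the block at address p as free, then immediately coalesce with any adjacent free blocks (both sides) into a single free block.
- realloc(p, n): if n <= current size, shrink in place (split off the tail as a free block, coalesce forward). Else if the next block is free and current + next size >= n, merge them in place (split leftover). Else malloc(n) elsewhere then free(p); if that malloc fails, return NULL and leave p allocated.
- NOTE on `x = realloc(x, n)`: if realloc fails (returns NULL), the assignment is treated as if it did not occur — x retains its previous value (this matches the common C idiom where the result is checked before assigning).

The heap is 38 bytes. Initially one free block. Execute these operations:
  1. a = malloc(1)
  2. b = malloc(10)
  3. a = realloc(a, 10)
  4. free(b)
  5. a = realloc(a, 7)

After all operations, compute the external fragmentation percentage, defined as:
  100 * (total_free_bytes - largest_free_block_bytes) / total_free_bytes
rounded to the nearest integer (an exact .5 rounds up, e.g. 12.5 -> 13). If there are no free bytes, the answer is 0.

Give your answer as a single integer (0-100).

Op 1: a = malloc(1) -> a = 0; heap: [0-0 ALLOC][1-37 FREE]
Op 2: b = malloc(10) -> b = 1; heap: [0-0 ALLOC][1-10 ALLOC][11-37 FREE]
Op 3: a = realloc(a, 10) -> a = 11; heap: [0-0 FREE][1-10 ALLOC][11-20 ALLOC][21-37 FREE]
Op 4: free(b) -> (freed b); heap: [0-10 FREE][11-20 ALLOC][21-37 FREE]
Op 5: a = realloc(a, 7) -> a = 11; heap: [0-10 FREE][11-17 ALLOC][18-37 FREE]
Free blocks: [11 20] total_free=31 largest=20 -> 100*(31-20)/31 = 1100/31 ≈ 35.484 -> rounds to 35

Answer: 35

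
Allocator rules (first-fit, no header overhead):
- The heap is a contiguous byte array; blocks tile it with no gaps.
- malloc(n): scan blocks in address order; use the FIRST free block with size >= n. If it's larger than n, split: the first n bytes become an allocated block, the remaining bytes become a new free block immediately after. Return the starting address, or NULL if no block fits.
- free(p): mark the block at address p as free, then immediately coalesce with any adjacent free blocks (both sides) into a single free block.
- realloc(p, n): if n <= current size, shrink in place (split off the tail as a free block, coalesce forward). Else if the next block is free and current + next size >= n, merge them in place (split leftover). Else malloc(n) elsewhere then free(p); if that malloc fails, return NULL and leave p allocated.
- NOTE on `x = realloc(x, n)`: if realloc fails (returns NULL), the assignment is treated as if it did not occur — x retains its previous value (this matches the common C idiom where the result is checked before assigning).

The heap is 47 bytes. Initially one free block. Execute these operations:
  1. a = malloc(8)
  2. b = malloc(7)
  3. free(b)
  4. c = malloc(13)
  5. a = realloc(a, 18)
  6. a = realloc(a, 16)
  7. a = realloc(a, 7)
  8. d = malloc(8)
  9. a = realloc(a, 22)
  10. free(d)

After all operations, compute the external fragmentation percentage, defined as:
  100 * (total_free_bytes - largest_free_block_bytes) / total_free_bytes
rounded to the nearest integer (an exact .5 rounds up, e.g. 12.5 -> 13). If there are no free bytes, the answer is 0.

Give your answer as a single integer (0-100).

Op 1: a = malloc(8) -> a = 0; heap: [0-7 ALLOC][8-46 FREE]
Op 2: b = malloc(7) -> b = 8; heap: [0-7 ALLOC][8-14 ALLOC][15-46 FREE]
Op 3: free(b) -> (freed b); heap: [0-7 ALLOC][8-46 FREE]
Op 4: c = malloc(13) -> c = 8; heap: [0-7 ALLOC][8-20 ALLOC][21-46 FREE]
Op 5: a = realloc(a, 18) -> a = 21; heap: [0-7 FREE][8-20 ALLOC][21-38 ALLOC][39-46 FREE]
Op 6: a = realloc(a, 16) -> a = 21; heap: [0-7 FREE][8-20 ALLOC][21-36 ALLOC][37-46 FREE]
Op 7: a = realloc(a, 7) -> a = 21; heap: [0-7 FREE][8-20 ALLOC][21-27 ALLOC][28-46 FREE]
Op 8: d = malloc(8) -> d = 0; heap: [0-7 ALLOC][8-20 ALLOC][21-27 ALLOC][28-46 FREE]
Op 9: a = realloc(a, 22) -> a = 21; heap: [0-7 ALLOC][8-20 ALLOC][21-42 ALLOC][43-46 FREE]
Op 10: free(d) -> (freed d); heap: [0-7 FREE][8-20 ALLOC][21-42 ALLOC][43-46 FREE]
Free blocks: [8 4] total_free=12 largest=8 -> 100*(12-8)/12 = 400/12 ≈ 33.333 -> rounds to 33

Answer: 33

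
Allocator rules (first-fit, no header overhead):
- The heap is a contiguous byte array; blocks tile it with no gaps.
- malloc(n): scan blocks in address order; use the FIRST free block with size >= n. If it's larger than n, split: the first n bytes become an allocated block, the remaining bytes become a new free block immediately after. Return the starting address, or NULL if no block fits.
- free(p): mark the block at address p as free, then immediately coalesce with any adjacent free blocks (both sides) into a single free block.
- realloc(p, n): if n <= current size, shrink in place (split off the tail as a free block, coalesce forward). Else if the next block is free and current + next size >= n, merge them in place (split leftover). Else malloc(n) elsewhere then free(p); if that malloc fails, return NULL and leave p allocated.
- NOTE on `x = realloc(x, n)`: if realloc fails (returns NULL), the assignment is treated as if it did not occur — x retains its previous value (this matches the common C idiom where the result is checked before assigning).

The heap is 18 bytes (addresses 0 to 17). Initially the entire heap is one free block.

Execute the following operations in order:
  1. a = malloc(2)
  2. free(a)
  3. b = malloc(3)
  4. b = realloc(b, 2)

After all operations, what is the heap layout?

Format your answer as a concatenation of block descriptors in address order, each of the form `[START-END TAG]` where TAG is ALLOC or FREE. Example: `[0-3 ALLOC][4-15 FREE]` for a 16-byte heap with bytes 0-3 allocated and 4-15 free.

Answer: [0-1 ALLOC][2-17 FREE]

Derivation:
Op 1: a = malloc(2) -> a = 0; heap: [0-1 ALLOC][2-17 FREE]
Op 2: free(a) -> (freed a); heap: [0-17 FREE]
Op 3: b = malloc(3) -> b = 0; heap: [0-2 ALLOC][3-17 FREE]
Op 4: b = realloc(b, 2) -> b = 0; heap: [0-1 ALLOC][2-17 FREE]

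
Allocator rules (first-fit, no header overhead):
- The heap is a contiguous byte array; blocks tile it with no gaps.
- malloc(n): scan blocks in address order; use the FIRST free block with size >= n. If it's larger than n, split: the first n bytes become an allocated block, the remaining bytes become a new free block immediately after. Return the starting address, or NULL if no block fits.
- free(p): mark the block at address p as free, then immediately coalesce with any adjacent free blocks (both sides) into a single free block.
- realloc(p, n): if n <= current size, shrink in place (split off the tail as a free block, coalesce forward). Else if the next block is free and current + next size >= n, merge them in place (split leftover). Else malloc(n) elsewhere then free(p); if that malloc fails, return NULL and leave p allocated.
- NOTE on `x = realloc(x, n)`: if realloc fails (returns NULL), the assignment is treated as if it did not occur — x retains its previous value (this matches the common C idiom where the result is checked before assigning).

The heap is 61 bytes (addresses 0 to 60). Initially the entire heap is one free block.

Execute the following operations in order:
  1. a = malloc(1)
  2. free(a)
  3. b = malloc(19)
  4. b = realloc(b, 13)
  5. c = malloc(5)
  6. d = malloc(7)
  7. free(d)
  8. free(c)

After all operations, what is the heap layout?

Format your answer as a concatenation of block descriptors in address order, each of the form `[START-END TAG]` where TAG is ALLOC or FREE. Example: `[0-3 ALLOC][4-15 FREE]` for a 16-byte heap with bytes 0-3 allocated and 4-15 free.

Op 1: a = malloc(1) -> a = 0; heap: [0-0 ALLOC][1-60 FREE]
Op 2: free(a) -> (freed a); heap: [0-60 FREE]
Op 3: b = malloc(19) -> b = 0; heap: [0-18 ALLOC][19-60 FREE]
Op 4: b = realloc(b, 13) -> b = 0; heap: [0-12 ALLOC][13-60 FREE]
Op 5: c = malloc(5) -> c = 13; heap: [0-12 ALLOC][13-17 ALLOC][18-60 FREE]
Op 6: d = malloc(7) -> d = 18; heap: [0-12 ALLOC][13-17 ALLOC][18-24 ALLOC][25-60 FREE]
Op 7: free(d) -> (freed d); heap: [0-12 ALLOC][13-17 ALLOC][18-60 FREE]
Op 8: free(c) -> (freed c); heap: [0-12 ALLOC][13-60 FREE]

Answer: [0-12 ALLOC][13-60 FREE]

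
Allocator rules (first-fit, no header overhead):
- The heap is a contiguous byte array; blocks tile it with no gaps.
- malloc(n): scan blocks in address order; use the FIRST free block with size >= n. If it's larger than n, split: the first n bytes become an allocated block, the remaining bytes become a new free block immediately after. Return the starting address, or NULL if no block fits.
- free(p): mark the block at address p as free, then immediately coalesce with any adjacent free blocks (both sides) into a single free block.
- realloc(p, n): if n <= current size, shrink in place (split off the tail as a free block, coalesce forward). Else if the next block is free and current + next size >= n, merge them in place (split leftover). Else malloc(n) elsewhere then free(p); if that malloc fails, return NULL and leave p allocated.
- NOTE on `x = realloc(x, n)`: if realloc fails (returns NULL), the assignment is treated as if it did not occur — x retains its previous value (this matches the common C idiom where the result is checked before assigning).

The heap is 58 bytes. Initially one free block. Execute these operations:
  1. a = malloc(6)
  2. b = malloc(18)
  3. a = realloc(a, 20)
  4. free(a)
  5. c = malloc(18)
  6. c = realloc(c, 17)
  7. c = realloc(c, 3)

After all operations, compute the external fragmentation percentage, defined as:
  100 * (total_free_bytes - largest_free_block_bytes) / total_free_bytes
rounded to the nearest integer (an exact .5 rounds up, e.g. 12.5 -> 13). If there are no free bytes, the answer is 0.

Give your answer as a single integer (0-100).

Answer: 16

Derivation:
Op 1: a = malloc(6) -> a = 0; heap: [0-5 ALLOC][6-57 FREE]
Op 2: b = malloc(18) -> b = 6; heap: [0-5 ALLOC][6-23 ALLOC][24-57 FREE]
Op 3: a = realloc(a, 20) -> a = 24; heap: [0-5 FREE][6-23 ALLOC][24-43 ALLOC][44-57 FREE]
Op 4: free(a) -> (freed a); heap: [0-5 FREE][6-23 ALLOC][24-57 FREE]
Op 5: c = malloc(18) -> c = 24; heap: [0-5 FREE][6-23 ALLOC][24-41 ALLOC][42-57 FREE]
Op 6: c = realloc(c, 17) -> c = 24; heap: [0-5 FREE][6-23 ALLOC][24-40 ALLOC][41-57 FREE]
Op 7: c = realloc(c, 3) -> c = 24; heap: [0-5 FREE][6-23 ALLOC][24-26 ALLOC][27-57 FREE]
Free blocks: [6 31] total_free=37 largest=31 -> 100*(37-31)/37 = 600/37 ≈ 16.216 -> rounds to 16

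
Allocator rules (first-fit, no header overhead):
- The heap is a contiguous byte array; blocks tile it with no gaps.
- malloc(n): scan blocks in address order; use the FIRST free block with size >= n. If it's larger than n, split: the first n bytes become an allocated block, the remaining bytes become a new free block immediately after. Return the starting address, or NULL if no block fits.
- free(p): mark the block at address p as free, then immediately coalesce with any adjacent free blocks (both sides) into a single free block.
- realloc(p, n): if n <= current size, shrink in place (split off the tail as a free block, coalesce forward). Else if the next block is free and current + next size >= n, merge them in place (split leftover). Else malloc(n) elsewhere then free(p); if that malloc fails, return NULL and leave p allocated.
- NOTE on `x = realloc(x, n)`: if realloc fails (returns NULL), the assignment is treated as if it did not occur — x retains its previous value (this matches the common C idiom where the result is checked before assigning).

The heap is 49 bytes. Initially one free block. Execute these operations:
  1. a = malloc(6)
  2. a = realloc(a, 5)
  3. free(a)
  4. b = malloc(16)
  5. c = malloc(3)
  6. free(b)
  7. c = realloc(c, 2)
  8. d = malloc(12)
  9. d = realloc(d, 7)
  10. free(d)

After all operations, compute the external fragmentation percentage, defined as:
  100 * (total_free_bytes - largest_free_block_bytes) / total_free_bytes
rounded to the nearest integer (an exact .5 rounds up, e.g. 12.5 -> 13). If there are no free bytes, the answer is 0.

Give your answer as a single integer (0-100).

Answer: 34

Derivation:
Op 1: a = malloc(6) -> a = 0; heap: [0-5 ALLOC][6-48 FREE]
Op 2: a = realloc(a, 5) -> a = 0; heap: [0-4 ALLOC][5-48 FREE]
Op 3: free(a) -> (freed a); heap: [0-48 FREE]
Op 4: b = malloc(16) -> b = 0; heap: [0-15 ALLOC][16-48 FREE]
Op 5: c = malloc(3) -> c = 16; heap: [0-15 ALLOC][16-18 ALLOC][19-48 FREE]
Op 6: free(b) -> (freed b); heap: [0-15 FREE][16-18 ALLOC][19-48 FREE]
Op 7: c = realloc(c, 2) -> c = 16; heap: [0-15 FREE][16-17 ALLOC][18-48 FREE]
Op 8: d = malloc(12) -> d = 0; heap: [0-11 ALLOC][12-15 FREE][16-17 ALLOC][18-48 FREE]
Op 9: d = realloc(d, 7) -> d = 0; heap: [0-6 ALLOC][7-15 FREE][16-17 ALLOC][18-48 FREE]
Op 10: free(d) -> (freed d); heap: [0-15 FREE][16-17 ALLOC][18-48 FREE]
Free blocks: [16 31] total_free=47 largest=31 -> 100*(47-31)/47 = 1600/47 ≈ 34.043 -> rounds to 34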